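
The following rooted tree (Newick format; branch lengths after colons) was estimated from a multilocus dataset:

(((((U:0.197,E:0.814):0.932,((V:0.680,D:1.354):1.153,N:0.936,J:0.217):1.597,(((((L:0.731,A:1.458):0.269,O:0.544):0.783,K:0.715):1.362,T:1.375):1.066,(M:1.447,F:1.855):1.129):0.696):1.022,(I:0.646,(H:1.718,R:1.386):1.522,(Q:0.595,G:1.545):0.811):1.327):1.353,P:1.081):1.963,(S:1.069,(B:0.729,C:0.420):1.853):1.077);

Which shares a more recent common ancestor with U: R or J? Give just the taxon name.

J

The MRCA of U and J subtends ((U,E),((V,D),N,J),(((((L,A),O),K),T),(M,F))) (13 taxa).
The MRCA of U and R subtends (((U,E),((V,D),N,J),(((((L,A),O),K),T),(M,F))),(I,(H,R),(Q,G))) (18 taxa).
The first is nested inside the second, so U shares a more recent common ancestor with J.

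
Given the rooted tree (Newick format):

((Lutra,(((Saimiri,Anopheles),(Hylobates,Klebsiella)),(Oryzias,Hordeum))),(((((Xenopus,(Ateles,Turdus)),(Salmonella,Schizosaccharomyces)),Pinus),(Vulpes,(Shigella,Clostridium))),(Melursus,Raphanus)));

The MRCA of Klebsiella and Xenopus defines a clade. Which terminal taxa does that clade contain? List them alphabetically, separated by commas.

Anopheles, Ateles, Clostridium, Hordeum, Hylobates, Klebsiella, Lutra, Melursus, Oryzias, Pinus, Raphanus, Saimiri, Salmonella, Schizosaccharomyces, Shigella, Turdus, Vulpes, Xenopus

Tracing Klebsiella: it sits inside (Hylobates,Klebsiella).
Tracing Xenopus: it sits inside (Xenopus,(Ateles,Turdus)).
The smallest clade enclosing both is the whole tree (their MRCA is the root), so the answer is all 18 tips in alphabetical order.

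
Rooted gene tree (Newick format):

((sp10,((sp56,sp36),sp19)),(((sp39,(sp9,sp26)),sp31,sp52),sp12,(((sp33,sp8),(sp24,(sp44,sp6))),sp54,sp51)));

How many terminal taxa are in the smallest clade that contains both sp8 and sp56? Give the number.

The MRCA of sp8 and sp56 is the root, so the clade is the entire tree.
That clade contains 17 terminal taxa: sp10, sp12, sp19, sp24, sp26, sp31, sp33, sp36, sp39, sp44, sp51, sp52, sp54, sp56, sp6, sp8, sp9.

17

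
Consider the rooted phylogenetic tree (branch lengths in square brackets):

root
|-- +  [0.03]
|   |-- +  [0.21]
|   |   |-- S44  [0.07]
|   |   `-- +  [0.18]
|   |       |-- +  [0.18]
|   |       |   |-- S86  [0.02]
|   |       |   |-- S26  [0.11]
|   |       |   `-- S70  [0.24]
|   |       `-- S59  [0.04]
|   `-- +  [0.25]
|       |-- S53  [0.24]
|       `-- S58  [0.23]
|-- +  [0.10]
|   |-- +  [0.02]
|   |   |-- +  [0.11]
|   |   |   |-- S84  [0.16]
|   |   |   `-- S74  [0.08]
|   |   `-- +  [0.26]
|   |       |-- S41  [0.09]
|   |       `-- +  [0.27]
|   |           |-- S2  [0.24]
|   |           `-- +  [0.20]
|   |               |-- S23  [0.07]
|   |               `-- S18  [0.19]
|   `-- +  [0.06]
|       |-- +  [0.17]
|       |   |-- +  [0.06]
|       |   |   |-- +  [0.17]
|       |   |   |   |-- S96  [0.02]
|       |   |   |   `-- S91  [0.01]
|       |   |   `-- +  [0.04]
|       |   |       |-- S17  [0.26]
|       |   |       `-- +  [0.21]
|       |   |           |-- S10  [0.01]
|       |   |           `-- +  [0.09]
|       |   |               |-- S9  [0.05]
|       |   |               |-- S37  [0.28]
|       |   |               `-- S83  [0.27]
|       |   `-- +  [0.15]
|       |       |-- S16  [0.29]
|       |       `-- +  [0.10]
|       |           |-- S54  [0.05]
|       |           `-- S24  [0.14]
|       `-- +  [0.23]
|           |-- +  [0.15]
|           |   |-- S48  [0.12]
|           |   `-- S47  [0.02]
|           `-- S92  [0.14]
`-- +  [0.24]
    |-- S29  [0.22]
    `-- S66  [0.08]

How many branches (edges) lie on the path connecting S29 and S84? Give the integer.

The MRCA of S29 and S84 is the root of the tree.
From S29 up to that node: 2 branches. From S84 up to the same node: 4 branches. Total: 2 + 4 = 6.

6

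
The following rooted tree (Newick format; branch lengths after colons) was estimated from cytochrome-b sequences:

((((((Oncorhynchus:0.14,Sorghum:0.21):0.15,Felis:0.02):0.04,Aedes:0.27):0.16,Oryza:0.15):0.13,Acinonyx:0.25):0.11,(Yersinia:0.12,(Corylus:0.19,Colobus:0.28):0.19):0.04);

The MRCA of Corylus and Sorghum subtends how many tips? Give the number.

The MRCA of Corylus and Sorghum is the root, so the clade is the entire tree.
That clade contains 9 terminal taxa: Acinonyx, Aedes, Colobus, Corylus, Felis, Oncorhynchus, Oryza, Sorghum, Yersinia.

9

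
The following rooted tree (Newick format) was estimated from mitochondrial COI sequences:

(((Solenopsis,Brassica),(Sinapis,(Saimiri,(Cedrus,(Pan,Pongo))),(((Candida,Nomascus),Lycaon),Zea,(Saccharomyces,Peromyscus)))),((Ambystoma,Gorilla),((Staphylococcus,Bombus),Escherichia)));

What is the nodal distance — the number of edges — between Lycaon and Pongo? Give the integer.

7

The MRCA of Lycaon and Pongo is the node subtending (Sinapis,(Saimiri,(Cedrus,(Pan,Pongo))),(((Candida,Nomascus),Lycaon),Zea,(Saccharomyces,Peromyscus))).
From Lycaon up to that node: 3 branches. From Pongo up to the same node: 4 branches. Total: 3 + 4 = 7.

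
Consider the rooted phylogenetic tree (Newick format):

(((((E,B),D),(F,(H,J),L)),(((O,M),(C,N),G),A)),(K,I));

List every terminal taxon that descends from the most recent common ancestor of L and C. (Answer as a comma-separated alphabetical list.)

Tracing L: it sits inside (F,(H,J),L).
Tracing C: it sits inside (C,N).
The smallest clade enclosing both is ((((E,B),D),(F,(H,J),L)),(((O,M),(C,N),G),A)); the answer is its 13 terminal taxa in alphabetical order.

A, B, C, D, E, F, G, H, J, L, M, N, O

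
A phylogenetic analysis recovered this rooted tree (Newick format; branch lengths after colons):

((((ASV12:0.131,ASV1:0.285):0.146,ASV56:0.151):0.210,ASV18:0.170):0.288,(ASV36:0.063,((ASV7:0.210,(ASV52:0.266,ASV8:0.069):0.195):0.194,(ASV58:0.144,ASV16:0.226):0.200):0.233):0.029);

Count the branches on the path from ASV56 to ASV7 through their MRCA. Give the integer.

The MRCA of ASV56 and ASV7 is the root of the tree.
From ASV56 up to that node: 3 branches. From ASV7 up to the same node: 4 branches. Total: 3 + 4 = 7.

7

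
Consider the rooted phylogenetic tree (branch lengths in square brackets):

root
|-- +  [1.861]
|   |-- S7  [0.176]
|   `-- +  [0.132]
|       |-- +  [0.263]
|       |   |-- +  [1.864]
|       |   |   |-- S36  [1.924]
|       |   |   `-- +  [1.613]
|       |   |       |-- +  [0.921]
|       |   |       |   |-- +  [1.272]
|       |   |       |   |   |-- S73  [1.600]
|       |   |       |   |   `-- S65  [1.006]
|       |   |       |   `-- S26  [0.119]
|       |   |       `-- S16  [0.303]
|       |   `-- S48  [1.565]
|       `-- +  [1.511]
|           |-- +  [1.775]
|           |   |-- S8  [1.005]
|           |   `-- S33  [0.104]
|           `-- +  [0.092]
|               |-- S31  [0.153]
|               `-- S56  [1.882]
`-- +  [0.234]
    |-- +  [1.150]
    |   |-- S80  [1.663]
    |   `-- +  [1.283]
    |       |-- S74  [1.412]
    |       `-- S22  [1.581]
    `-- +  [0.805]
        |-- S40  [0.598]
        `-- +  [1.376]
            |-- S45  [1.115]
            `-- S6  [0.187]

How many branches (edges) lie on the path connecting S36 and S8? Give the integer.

The MRCA of S36 and S8 is the node subtending (((S36,(((S73,S65),S26),S16)),S48),((S8,S33),(S31,S56))).
From S36 up to that node: 3 branches. From S8 up to the same node: 3 branches. Total: 3 + 3 = 6.

6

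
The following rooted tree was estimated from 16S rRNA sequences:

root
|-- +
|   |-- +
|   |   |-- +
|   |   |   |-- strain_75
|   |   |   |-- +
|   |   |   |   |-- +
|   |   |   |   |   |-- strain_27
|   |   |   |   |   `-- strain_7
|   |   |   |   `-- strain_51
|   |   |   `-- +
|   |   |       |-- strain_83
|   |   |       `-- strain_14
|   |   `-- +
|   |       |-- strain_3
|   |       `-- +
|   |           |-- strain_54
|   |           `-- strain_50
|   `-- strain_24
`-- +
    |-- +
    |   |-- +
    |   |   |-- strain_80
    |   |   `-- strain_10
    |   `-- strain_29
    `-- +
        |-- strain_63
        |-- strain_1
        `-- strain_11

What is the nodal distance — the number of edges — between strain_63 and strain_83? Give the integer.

8

The MRCA of strain_63 and strain_83 is the root of the tree.
From strain_63 up to that node: 3 branches. From strain_83 up to the same node: 5 branches. Total: 3 + 5 = 8.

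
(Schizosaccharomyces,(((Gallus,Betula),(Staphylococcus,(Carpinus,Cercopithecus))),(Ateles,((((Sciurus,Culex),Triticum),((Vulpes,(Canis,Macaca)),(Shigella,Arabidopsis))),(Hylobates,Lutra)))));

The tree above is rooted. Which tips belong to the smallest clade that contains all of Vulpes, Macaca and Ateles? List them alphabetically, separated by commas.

Arabidopsis, Ateles, Canis, Culex, Hylobates, Lutra, Macaca, Sciurus, Shigella, Triticum, Vulpes

Tracing Vulpes: it sits inside (Vulpes,(Canis,Macaca)).
Tracing Macaca: it sits inside (Canis,Macaca).
Tracing Ateles: it sits inside (Ateles,((((Sciurus,Culex),Triticum),((Vulpes,(Canis,Macaca)),(Shigella,Arabidopsis))),(Hylobates,Lutra))).
The smallest clade enclosing all 3 is (Ateles,((((Sciurus,Culex),Triticum),((Vulpes,(Canis,Macaca)),(Shigella,Arabidopsis))),(Hylobates,Lutra))); the answer is its 11 terminal taxa in alphabetical order.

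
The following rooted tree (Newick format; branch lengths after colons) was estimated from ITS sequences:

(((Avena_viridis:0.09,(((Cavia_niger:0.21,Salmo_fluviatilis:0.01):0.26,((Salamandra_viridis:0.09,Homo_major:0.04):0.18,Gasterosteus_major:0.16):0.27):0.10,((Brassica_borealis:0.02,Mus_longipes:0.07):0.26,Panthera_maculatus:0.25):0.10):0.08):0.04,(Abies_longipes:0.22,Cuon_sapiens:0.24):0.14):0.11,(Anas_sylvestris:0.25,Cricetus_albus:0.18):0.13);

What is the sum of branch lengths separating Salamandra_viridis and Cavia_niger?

1.01

The path runs Salamandra_viridis → … → MRCA → … → Cavia_niger; the MRCA is the node subtending ((Cavia_niger,Salmo_fluviatilis),((Salamandra_viridis,Homo_major),Gasterosteus_major)).
Branch lengths along that path: 0.09 + 0.18 + 0.27 + 0.26 + 0.21 = 1.01.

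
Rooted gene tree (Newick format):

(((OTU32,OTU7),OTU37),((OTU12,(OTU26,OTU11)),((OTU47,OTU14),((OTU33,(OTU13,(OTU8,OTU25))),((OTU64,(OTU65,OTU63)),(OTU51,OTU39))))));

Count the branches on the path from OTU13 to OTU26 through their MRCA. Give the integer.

8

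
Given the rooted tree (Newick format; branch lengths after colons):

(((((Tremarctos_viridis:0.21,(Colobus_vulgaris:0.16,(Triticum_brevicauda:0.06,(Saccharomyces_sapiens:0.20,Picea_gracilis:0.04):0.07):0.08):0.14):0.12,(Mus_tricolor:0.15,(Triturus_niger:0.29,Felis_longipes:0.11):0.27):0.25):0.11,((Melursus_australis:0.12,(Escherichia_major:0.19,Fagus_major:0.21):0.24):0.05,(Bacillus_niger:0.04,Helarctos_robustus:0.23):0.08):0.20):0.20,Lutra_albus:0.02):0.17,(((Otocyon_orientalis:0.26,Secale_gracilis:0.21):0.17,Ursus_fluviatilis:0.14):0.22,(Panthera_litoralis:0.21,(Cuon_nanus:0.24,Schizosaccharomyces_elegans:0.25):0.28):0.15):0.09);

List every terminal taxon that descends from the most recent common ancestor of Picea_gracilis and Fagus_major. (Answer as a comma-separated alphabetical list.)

Tracing Picea_gracilis: it sits inside (Saccharomyces_sapiens,Picea_gracilis).
Tracing Fagus_major: it sits inside (Escherichia_major,Fagus_major).
The smallest clade enclosing both is (((Tremarctos_viridis,(Colobus_vulgaris,(Triticum_brevicauda,(Saccharomyces_sapiens,Picea_gracilis)))),(Mus_tricolor,(Triturus_niger,Felis_longipes))),((Melursus_australis,(Escherichia_major,Fagus_major)),(Bacillus_niger,Helarctos_robustus))); the answer is its 13 terminal taxa in alphabetical order.

Bacillus_niger, Colobus_vulgaris, Escherichia_major, Fagus_major, Felis_longipes, Helarctos_robustus, Melursus_australis, Mus_tricolor, Picea_gracilis, Saccharomyces_sapiens, Tremarctos_viridis, Triticum_brevicauda, Triturus_niger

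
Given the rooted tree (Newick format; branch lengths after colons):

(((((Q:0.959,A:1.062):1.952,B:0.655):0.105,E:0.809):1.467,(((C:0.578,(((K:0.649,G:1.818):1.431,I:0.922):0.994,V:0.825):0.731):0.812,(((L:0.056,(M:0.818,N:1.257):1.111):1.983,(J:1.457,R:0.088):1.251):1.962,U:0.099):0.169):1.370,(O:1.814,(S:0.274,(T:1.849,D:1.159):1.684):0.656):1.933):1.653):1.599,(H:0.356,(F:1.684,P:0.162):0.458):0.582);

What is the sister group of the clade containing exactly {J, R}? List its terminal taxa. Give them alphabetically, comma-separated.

The clade containing exactly {J, R} attaches to the tree at the node subtending ((L,(M,N)),(J,R)).
The other lineage descending from that same node — the sister group — is (L,(M,N)); its 3 tips in alphabetical order are the answer.

L, M, N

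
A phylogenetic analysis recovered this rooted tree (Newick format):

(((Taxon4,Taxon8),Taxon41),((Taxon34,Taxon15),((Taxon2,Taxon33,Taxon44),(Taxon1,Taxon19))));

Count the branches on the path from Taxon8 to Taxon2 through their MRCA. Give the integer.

The MRCA of Taxon8 and Taxon2 is the root of the tree.
From Taxon8 up to that node: 3 branches. From Taxon2 up to the same node: 4 branches. Total: 3 + 4 = 7.

7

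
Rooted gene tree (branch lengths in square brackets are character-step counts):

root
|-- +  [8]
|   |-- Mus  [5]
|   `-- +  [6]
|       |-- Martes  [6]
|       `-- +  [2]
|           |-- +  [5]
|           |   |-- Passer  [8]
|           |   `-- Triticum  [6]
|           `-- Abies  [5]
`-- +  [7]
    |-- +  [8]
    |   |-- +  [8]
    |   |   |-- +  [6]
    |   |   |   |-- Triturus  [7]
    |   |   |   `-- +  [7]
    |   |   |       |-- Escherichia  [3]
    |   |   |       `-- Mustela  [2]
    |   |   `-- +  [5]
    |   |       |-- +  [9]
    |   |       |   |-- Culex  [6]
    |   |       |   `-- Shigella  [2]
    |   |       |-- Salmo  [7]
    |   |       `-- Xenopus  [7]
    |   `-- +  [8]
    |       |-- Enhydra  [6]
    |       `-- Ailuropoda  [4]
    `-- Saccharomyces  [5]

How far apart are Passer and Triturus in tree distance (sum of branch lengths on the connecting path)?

65

The path runs Passer → … → MRCA → … → Triturus; the MRCA is the root of the tree.
Branch lengths along that path: 8 + 5 + 2 + 6 + 8 + 7 + 8 + 8 + 6 + 7 = 65.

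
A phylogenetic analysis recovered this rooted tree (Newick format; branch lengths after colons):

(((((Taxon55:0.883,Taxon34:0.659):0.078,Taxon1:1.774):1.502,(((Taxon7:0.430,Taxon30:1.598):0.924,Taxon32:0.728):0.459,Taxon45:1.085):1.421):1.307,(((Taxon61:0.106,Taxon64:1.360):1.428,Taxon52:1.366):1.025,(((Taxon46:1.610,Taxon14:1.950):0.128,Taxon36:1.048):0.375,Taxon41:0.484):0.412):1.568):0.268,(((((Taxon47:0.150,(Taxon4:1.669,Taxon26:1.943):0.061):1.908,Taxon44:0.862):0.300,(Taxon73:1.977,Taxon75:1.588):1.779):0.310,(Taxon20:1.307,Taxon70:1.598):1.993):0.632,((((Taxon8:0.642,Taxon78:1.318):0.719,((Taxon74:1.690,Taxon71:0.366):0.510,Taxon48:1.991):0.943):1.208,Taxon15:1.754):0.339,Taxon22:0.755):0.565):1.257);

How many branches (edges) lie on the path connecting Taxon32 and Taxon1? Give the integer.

5

The MRCA of Taxon32 and Taxon1 is the node subtending (((Taxon55,Taxon34),Taxon1),(((Taxon7,Taxon30),Taxon32),Taxon45)).
From Taxon32 up to that node: 3 branches. From Taxon1 up to the same node: 2 branches. Total: 3 + 2 = 5.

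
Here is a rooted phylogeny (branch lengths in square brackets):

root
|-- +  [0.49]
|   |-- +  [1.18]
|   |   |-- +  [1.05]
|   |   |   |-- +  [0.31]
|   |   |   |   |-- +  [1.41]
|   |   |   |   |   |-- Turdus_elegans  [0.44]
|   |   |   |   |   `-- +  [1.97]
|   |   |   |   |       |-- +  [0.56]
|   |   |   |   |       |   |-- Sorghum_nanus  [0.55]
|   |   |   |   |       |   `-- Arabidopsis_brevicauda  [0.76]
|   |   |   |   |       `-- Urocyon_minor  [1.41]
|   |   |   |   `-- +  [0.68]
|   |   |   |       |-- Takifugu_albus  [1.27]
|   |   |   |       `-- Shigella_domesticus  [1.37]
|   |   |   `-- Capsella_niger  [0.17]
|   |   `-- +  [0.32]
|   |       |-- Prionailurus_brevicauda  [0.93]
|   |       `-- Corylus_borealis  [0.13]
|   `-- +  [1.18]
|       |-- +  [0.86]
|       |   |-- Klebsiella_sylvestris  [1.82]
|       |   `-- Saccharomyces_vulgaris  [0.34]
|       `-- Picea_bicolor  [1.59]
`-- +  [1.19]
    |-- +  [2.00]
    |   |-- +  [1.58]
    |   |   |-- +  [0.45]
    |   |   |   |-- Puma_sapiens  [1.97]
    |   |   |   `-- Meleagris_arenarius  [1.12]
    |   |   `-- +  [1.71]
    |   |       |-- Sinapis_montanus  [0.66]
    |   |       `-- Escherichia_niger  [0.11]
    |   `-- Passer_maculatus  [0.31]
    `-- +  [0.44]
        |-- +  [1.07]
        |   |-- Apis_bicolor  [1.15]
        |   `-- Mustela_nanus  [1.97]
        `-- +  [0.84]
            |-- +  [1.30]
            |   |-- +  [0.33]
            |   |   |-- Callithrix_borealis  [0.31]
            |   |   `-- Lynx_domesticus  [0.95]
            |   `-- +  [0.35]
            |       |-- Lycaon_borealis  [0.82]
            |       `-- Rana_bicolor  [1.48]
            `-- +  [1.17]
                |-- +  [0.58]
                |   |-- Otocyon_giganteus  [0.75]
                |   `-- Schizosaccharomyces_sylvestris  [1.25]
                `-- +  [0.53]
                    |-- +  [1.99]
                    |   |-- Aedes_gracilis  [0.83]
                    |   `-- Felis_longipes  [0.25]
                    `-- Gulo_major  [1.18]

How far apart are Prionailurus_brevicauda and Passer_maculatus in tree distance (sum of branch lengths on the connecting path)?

The path runs Prionailurus_brevicauda → … → MRCA → … → Passer_maculatus; the MRCA is the root of the tree.
Branch lengths along that path: 0.93 + 0.32 + 1.18 + 0.49 + 1.19 + 2.00 + 0.31 = 6.42.

6.42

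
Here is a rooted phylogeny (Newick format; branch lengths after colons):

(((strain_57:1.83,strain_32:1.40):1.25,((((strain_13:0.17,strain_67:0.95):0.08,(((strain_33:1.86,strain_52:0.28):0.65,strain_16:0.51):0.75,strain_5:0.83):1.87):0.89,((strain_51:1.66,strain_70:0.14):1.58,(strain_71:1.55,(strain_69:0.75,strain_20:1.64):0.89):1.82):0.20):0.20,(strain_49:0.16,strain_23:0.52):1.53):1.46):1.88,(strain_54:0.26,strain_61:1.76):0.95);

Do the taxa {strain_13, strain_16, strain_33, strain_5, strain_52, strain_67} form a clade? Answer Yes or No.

The most recent common ancestor of these taxa subtends ((strain_13,strain_67),(((strain_33,strain_52),strain_16),strain_5)).
That clade has exactly 6 tips — every listed taxon and nothing else — so the group is monophyletic.

Yes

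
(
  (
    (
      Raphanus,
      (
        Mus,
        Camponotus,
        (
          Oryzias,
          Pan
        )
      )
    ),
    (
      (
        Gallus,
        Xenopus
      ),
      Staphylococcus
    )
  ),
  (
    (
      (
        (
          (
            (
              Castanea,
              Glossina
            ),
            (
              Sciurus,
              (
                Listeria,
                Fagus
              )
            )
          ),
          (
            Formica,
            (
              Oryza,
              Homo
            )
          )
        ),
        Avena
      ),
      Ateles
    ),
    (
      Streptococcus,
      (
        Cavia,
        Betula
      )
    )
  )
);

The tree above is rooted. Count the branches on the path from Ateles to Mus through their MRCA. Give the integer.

7

The MRCA of Ateles and Mus is the root of the tree.
From Ateles up to that node: 3 branches. From Mus up to the same node: 4 branches. Total: 3 + 4 = 7.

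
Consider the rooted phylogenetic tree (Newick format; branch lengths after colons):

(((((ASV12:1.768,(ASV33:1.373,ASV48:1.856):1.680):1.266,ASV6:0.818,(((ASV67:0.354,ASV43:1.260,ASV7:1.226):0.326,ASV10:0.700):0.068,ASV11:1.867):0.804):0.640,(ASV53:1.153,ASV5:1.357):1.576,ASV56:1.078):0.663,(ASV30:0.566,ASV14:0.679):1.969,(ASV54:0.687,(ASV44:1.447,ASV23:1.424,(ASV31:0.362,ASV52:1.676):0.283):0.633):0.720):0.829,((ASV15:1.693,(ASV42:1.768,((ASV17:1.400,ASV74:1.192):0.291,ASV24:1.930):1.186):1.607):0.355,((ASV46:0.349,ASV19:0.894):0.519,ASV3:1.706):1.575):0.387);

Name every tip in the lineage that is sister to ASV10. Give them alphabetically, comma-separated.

ASV10 attaches to the tree at the node subtending ((ASV67,ASV43,ASV7),ASV10).
The other lineage descending from that same node — the sister group — is (ASV67,ASV43,ASV7); its 3 tips in alphabetical order are the answer.

ASV43, ASV67, ASV7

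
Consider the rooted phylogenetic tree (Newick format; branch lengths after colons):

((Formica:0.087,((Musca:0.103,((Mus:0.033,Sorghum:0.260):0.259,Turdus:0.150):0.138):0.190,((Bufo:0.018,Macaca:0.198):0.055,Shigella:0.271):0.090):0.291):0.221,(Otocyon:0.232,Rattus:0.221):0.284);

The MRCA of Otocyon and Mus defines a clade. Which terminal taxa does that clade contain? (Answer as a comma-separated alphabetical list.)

Tracing Otocyon: it sits inside (Otocyon,Rattus).
Tracing Mus: it sits inside (Mus,Sorghum).
The smallest clade enclosing both is the whole tree (their MRCA is the root), so the answer is all 10 tips in alphabetical order.

Bufo, Formica, Macaca, Mus, Musca, Otocyon, Rattus, Shigella, Sorghum, Turdus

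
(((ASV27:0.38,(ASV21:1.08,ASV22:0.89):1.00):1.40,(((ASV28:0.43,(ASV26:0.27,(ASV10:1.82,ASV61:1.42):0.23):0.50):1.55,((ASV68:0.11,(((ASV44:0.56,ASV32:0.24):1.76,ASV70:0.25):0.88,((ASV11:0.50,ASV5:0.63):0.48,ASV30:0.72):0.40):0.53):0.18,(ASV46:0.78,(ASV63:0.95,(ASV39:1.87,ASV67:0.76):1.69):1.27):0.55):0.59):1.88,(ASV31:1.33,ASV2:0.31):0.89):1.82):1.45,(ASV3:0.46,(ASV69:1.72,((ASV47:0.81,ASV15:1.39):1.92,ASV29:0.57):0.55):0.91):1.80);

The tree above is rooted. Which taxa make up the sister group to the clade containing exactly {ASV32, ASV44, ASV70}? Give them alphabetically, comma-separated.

The clade containing exactly {ASV32, ASV44, ASV70} attaches to the tree at the node subtending (((ASV44,ASV32),ASV70),((ASV11,ASV5),ASV30)).
The other lineage descending from that same node — the sister group — is ((ASV11,ASV5),ASV30); its 3 tips in alphabetical order are the answer.

ASV11, ASV30, ASV5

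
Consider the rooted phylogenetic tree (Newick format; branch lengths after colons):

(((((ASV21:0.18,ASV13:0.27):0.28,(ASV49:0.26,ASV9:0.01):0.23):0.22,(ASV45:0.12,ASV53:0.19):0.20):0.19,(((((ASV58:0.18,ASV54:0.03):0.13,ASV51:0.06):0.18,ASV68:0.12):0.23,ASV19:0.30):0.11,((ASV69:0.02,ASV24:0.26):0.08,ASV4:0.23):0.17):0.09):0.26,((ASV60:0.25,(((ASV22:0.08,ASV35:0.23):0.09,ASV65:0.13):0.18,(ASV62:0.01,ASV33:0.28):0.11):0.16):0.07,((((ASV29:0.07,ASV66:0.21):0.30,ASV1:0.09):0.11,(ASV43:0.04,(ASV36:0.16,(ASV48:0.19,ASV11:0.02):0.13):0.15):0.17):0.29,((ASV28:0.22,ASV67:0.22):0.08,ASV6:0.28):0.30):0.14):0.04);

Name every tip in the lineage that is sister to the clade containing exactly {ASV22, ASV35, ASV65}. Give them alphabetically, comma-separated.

The clade containing exactly {ASV22, ASV35, ASV65} attaches to the tree at the node subtending (((ASV22,ASV35),ASV65),(ASV62,ASV33)).
The other lineage descending from that same node — the sister group — is (ASV62,ASV33); its 2 tips in alphabetical order are the answer.

ASV33, ASV62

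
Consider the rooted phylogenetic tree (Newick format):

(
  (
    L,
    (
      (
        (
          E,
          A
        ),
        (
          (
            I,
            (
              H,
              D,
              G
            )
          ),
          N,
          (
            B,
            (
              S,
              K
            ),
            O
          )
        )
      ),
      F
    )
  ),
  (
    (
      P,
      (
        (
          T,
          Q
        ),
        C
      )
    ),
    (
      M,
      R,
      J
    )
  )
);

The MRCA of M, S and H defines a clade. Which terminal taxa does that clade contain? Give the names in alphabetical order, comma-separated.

A, B, C, D, E, F, G, H, I, J, K, L, M, N, O, P, Q, R, S, T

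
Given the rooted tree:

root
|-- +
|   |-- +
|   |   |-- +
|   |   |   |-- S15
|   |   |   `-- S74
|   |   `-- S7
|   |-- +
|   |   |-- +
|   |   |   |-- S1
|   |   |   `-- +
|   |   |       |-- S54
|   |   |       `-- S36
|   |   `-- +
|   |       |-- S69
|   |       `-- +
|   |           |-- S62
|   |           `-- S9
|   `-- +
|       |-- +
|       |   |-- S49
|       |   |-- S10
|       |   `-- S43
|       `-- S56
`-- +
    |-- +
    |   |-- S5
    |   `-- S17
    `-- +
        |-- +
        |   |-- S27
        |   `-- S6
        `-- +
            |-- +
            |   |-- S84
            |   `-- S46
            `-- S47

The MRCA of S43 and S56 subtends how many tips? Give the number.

4

The MRCA of S43 and S56 is the node subtending ((S49,S10,S43),S56).
That clade contains 4 terminal taxa: S10, S43, S49, S56.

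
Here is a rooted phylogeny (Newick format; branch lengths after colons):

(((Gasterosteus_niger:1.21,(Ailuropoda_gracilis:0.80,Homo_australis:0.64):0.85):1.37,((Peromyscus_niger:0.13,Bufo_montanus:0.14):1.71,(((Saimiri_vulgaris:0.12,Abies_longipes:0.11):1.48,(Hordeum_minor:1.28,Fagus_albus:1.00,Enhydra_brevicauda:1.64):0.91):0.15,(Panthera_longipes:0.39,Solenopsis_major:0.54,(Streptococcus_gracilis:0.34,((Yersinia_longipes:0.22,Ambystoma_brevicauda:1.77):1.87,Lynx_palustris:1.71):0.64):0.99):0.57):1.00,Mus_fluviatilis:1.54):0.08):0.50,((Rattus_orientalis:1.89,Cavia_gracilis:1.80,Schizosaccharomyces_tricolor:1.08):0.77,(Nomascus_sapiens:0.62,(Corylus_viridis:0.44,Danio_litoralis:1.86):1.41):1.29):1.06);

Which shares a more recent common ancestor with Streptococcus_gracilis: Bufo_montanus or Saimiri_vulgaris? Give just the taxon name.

The MRCA of Streptococcus_gracilis and Saimiri_vulgaris subtends (((Saimiri_vulgaris,Abies_longipes),(Hordeum_minor,Fagus_albus,Enhydra_brevicauda)),(Panthera_longipes,Solenopsis_major,(Streptococcus_gracilis,((Yersinia_longipes,Ambystoma_brevicauda),Lynx_palustris)))) (11 taxa).
The MRCA of Streptococcus_gracilis and Bufo_montanus subtends ((Peromyscus_niger,Bufo_montanus),(((Saimiri_vulgaris,Abies_longipes),(Hordeum_minor,Fagus_albus,Enhydra_brevicauda)),(Panthera_longipes,Solenopsis_major,(Streptococcus_gracilis,((Yersinia_longipes,Ambystoma_brevicauda),Lynx_palustris)))),Mus_fluviatilis) (14 taxa).
The first is nested inside the second, so Streptococcus_gracilis shares a more recent common ancestor with Saimiri_vulgaris.

Saimiri_vulgaris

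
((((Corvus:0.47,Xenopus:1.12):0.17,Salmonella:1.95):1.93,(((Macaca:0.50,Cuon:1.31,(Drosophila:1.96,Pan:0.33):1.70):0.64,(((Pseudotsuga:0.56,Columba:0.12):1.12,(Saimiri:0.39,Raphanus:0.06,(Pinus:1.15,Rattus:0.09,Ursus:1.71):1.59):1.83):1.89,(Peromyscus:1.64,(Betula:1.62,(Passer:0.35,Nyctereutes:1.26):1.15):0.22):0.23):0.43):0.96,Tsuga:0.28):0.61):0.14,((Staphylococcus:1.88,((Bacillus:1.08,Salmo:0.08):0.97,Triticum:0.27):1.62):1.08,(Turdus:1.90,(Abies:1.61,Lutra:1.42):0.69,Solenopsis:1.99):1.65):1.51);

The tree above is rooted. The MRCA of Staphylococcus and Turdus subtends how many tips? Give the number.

8

The MRCA of Staphylococcus and Turdus is the node subtending ((Staphylococcus,((Bacillus,Salmo),Triticum)),(Turdus,(Abies,Lutra),Solenopsis)).
That clade contains 8 terminal taxa: Abies, Bacillus, Lutra, Salmo, Solenopsis, Staphylococcus, Triticum, Turdus.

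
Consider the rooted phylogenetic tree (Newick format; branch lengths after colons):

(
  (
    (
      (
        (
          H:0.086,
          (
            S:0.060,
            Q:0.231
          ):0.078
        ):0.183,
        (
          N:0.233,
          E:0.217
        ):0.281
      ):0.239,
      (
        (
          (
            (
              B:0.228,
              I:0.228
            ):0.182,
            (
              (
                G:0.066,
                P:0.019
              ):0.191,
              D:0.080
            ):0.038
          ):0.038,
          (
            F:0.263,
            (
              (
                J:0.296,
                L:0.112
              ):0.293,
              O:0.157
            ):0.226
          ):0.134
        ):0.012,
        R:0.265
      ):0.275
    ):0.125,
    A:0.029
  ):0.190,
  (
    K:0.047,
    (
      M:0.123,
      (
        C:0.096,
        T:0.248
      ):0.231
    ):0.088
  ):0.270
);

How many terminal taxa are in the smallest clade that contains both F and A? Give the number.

16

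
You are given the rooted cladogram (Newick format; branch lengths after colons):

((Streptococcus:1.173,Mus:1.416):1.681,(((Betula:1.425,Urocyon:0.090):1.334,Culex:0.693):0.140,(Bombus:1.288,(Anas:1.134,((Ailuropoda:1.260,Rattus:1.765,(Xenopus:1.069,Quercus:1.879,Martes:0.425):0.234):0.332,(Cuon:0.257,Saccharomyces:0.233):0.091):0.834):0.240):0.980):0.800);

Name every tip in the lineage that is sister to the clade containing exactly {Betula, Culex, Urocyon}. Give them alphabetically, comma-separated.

Ailuropoda, Anas, Bombus, Cuon, Martes, Quercus, Rattus, Saccharomyces, Xenopus

The clade containing exactly {Betula, Culex, Urocyon} attaches to the tree at the node subtending (((Betula,Urocyon),Culex),(Bombus,(Anas,((Ailuropoda,Rattus,(Xenopus,Quercus,Martes)),(Cuon,Saccharomyces))))).
The other lineage descending from that same node — the sister group — is (Bombus,(Anas,((Ailuropoda,Rattus,(Xenopus,Quercus,Martes)),(Cuon,Saccharomyces)))); its 9 tips in alphabetical order are the answer.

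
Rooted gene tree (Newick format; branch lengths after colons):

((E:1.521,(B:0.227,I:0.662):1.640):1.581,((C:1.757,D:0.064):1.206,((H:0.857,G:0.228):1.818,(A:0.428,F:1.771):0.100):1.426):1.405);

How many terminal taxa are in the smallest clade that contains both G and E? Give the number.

9

The MRCA of G and E is the root, so the clade is the entire tree.
That clade contains 9 terminal taxa: A, B, C, D, E, F, G, H, I.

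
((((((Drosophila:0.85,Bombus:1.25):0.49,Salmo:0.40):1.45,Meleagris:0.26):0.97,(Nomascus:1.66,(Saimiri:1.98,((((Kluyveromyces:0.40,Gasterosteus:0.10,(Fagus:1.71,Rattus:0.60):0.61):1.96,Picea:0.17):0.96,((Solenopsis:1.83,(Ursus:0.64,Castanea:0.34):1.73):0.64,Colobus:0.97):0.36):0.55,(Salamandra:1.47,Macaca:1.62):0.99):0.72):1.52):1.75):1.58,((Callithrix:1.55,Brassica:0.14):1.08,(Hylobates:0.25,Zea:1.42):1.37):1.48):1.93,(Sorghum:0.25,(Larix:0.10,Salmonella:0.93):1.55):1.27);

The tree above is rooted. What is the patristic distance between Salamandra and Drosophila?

The path runs Salamandra → … → MRCA → … → Drosophila; the MRCA is the node subtending ((((Drosophila,Bombus),Salmo),Meleagris),(Nomascus,(Saimiri,((((Kluyveromyces,Gasterosteus,(Fagus,Rattus)),Picea),((Solenopsis,(Ursus,Castanea)),Colobus)),(Salamandra,Macaca))))).
Branch lengths along that path: 1.47 + 0.99 + 0.72 + 1.52 + 1.75 + 0.97 + 1.45 + 0.49 + 0.85 = 10.21.

10.21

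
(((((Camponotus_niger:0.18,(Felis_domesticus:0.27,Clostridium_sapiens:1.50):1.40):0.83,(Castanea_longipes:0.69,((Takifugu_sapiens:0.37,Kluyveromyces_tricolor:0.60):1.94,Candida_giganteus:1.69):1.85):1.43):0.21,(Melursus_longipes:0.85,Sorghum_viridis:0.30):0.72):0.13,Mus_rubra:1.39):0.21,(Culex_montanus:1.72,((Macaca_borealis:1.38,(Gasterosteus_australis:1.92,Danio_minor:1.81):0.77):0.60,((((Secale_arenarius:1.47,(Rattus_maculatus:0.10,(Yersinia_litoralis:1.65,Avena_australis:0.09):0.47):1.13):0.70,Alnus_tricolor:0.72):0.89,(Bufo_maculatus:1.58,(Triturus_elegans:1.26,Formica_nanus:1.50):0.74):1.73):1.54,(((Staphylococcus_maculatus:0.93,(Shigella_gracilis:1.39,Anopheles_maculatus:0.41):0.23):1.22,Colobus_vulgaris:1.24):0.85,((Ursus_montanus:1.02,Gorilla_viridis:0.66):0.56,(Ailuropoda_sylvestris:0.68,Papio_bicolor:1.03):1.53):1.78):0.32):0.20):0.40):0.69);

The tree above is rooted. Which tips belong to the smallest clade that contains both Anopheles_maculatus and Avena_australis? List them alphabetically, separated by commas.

Ailuropoda_sylvestris, Alnus_tricolor, Anopheles_maculatus, Avena_australis, Bufo_maculatus, Colobus_vulgaris, Formica_nanus, Gorilla_viridis, Papio_bicolor, Rattus_maculatus, Secale_arenarius, Shigella_gracilis, Staphylococcus_maculatus, Triturus_elegans, Ursus_montanus, Yersinia_litoralis

Tracing Anopheles_maculatus: it sits inside (Shigella_gracilis,Anopheles_maculatus).
Tracing Avena_australis: it sits inside (Yersinia_litoralis,Avena_australis).
The smallest clade enclosing both is ((((Secale_arenarius,(Rattus_maculatus,(Yersinia_litoralis,Avena_australis))),Alnus_tricolor),(Bufo_maculatus,(Triturus_elegans,Formica_nanus))),(((Staphylococcus_maculatus,(Shigella_gracilis,Anopheles_maculatus)),Colobus_vulgaris),((Ursus_montanus,Gorilla_viridis),(Ailuropoda_sylvestris,Papio_bicolor)))); the answer is its 16 terminal taxa in alphabetical order.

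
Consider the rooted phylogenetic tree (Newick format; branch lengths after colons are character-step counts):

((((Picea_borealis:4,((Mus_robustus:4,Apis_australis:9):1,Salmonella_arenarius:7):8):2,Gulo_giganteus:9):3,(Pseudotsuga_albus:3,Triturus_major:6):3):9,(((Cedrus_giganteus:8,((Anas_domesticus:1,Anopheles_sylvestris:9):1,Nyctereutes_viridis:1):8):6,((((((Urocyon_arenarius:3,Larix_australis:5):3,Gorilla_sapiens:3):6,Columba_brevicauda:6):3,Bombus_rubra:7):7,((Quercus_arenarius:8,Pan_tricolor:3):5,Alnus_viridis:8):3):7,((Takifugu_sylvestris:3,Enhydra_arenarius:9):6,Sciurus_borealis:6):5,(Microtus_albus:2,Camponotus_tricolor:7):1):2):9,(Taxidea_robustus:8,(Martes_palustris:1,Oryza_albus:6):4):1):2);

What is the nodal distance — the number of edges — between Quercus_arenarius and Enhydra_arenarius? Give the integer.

7

The MRCA of Quercus_arenarius and Enhydra_arenarius is the node subtending ((((((Urocyon_arenarius,Larix_australis),Gorilla_sapiens),Columba_brevicauda),Bombus_rubra),((Quercus_arenarius,Pan_tricolor),Alnus_viridis)),((Takifugu_sylvestris,Enhydra_arenarius),Sciurus_borealis),(Microtus_albus,Camponotus_tricolor)).
From Quercus_arenarius up to that node: 4 branches. From Enhydra_arenarius up to the same node: 3 branches. Total: 4 + 3 = 7.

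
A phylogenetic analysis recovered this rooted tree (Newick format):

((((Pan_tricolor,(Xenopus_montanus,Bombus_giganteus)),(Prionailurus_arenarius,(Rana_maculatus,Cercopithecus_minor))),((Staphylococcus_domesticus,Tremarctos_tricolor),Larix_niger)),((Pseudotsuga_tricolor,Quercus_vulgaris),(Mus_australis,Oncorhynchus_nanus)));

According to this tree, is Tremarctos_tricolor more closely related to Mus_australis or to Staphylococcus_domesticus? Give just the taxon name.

The MRCA of Tremarctos_tricolor and Staphylococcus_domesticus subtends (Staphylococcus_domesticus,Tremarctos_tricolor) (2 taxa).
The MRCA of Tremarctos_tricolor and Mus_australis is the root, subtending the entire tree (13 taxa).
The first is nested inside the second, so Tremarctos_tricolor shares a more recent common ancestor with Staphylococcus_domesticus.

Staphylococcus_domesticus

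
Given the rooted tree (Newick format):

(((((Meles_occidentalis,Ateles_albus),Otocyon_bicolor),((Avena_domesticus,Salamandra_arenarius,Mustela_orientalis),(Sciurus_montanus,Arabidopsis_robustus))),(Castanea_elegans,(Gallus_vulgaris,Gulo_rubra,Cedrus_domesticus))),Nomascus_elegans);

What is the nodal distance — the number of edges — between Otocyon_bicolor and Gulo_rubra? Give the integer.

The MRCA of Otocyon_bicolor and Gulo_rubra is the node subtending ((((Meles_occidentalis,Ateles_albus),Otocyon_bicolor),((Avena_domesticus,Salamandra_arenarius,Mustela_orientalis),(Sciurus_montanus,Arabidopsis_robustus))),(Castanea_elegans,(Gallus_vulgaris,Gulo_rubra,Cedrus_domesticus))).
From Otocyon_bicolor up to that node: 3 branches. From Gulo_rubra up to the same node: 3 branches. Total: 3 + 3 = 6.

6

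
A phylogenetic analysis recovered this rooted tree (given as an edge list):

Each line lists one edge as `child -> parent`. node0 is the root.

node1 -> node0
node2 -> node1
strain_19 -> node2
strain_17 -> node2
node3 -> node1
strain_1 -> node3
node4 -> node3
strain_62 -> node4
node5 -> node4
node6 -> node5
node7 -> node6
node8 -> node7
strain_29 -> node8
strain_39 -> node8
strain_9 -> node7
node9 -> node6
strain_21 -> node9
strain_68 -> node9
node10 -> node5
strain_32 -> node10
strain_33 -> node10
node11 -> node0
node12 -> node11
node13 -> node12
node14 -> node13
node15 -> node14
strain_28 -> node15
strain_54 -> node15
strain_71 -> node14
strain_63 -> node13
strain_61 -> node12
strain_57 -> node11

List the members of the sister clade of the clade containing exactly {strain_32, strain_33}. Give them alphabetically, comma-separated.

The clade containing exactly {strain_32, strain_33} attaches to the tree at the node subtending ((((strain_29,strain_39),strain_9),(strain_21,strain_68)),(strain_32,strain_33)).
The other lineage descending from that same node — the sister group — is (((strain_29,strain_39),strain_9),(strain_21,strain_68)); its 5 tips in alphabetical order are the answer.

strain_21, strain_29, strain_39, strain_68, strain_9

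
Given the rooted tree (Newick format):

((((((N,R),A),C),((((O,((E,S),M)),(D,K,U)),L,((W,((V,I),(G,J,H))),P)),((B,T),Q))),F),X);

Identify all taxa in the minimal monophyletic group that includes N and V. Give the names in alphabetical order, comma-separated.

Tracing N: it sits inside (N,R).
Tracing V: it sits inside (V,I).
The smallest clade enclosing both is ((((N,R),A),C),((((O,((E,S),M)),(D,K,U)),L,((W,((V,I),(G,J,H))),P)),((B,T),Q))); the answer is its 22 terminal taxa in alphabetical order.

A, B, C, D, E, G, H, I, J, K, L, M, N, O, P, Q, R, S, T, U, V, W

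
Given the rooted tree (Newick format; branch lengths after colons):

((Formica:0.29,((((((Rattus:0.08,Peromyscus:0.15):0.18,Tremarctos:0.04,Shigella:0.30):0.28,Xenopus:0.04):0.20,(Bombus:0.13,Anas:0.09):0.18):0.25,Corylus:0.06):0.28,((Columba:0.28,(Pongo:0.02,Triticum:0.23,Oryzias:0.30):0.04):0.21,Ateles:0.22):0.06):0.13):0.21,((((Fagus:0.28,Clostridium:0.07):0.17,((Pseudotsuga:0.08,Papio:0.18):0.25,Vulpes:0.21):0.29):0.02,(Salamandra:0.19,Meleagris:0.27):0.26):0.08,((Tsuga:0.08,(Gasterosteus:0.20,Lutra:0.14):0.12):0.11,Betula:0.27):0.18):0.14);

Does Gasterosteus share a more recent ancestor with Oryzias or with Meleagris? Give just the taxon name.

The MRCA of Gasterosteus and Meleagris subtends ((((Fagus,Clostridium),((Pseudotsuga,Papio),Vulpes)),(Salamandra,Meleagris)),((Tsuga,(Gasterosteus,Lutra)),Betula)) (11 taxa).
The MRCA of Gasterosteus and Oryzias is the root, subtending the entire tree (25 taxa).
The first is nested inside the second, so Gasterosteus shares a more recent common ancestor with Meleagris.

Meleagris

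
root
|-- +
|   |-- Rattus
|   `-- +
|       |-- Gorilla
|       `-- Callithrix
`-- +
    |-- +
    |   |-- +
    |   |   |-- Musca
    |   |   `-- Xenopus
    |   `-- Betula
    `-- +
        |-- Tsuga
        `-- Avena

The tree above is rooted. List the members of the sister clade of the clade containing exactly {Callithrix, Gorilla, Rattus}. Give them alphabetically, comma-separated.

Avena, Betula, Musca, Tsuga, Xenopus

The clade containing exactly {Callithrix, Gorilla, Rattus} attaches directly to the root of the tree.
The other lineage descending from that same node — the sister group — is (((Musca,Xenopus),Betula),(Tsuga,Avena)); its 5 tips in alphabetical order are the answer.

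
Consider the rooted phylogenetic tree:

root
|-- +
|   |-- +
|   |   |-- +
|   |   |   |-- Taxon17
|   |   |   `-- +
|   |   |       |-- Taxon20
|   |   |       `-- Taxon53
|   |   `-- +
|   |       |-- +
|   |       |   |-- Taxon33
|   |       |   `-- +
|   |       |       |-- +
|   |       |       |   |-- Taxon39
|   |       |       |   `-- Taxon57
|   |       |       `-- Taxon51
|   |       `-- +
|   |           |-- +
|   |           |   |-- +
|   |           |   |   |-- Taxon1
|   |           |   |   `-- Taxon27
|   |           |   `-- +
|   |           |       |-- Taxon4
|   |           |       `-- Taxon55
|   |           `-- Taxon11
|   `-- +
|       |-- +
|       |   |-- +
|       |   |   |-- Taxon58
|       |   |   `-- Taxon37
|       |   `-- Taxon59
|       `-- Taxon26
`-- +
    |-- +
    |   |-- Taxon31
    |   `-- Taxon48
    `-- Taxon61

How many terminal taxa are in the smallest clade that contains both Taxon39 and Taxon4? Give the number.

The MRCA of Taxon39 and Taxon4 is the node subtending ((Taxon33,((Taxon39,Taxon57),Taxon51)),(((Taxon1,Taxon27),(Taxon4,Taxon55)),Taxon11)).
That clade contains 9 terminal taxa: Taxon1, Taxon11, Taxon27, Taxon33, Taxon39, Taxon4, Taxon51, Taxon55, Taxon57.

9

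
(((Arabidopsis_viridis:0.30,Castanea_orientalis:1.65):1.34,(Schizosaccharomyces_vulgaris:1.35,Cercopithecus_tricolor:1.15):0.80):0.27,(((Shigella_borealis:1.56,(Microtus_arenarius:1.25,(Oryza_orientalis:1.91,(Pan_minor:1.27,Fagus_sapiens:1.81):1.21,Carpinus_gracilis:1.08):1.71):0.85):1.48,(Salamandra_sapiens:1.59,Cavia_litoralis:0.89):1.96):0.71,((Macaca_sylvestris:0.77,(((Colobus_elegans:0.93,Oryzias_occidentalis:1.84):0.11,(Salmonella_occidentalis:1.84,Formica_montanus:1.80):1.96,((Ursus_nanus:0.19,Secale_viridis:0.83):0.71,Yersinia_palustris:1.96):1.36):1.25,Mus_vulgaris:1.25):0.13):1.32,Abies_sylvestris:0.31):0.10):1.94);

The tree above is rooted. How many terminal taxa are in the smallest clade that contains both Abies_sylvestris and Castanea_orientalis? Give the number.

The MRCA of Abies_sylvestris and Castanea_orientalis is the root, so the clade is the entire tree.
That clade contains 22 terminal taxa: Abies_sylvestris, Arabidopsis_viridis, Carpinus_gracilis, Castanea_orientalis, Cavia_litoralis, Cercopithecus_tricolor, Colobus_elegans, Fagus_sapiens, Formica_montanus, Macaca_sylvestris, Microtus_arenarius, Mus_vulgaris, Oryza_orientalis, Oryzias_occidentalis, Pan_minor, Salamandra_sapiens, Salmonella_occidentalis, Schizosaccharomyces_vulgaris, Secale_viridis, Shigella_borealis, Ursus_nanus, Yersinia_palustris.

22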